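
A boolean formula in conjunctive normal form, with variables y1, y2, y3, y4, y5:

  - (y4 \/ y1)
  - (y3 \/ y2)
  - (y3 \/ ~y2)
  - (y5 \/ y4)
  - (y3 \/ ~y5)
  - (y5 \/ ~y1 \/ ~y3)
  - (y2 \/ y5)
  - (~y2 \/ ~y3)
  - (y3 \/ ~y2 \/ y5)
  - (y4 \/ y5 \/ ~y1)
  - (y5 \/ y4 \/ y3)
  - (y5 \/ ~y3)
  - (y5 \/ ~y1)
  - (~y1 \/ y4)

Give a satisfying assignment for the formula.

y1 = F, y2 = F, y3 = T, y4 = T, y5 = T

y4 occurs only positively in the remaining clauses — set y4 = True.
Set y1 = False and propagate.
Set y2 = False and propagate.
  then y3 is forced to True.
  then y5 is forced to True.
Every clause has at least one true literal under this assignment.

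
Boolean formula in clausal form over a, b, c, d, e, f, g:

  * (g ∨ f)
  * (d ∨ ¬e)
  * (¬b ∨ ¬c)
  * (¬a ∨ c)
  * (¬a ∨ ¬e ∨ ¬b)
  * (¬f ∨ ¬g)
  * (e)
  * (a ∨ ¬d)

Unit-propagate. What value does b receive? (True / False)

False

(e) stands alone — e = True.
(d ∨ ¬e): since e = True, the clause reduces to (d). d = True.
In (¬d ∨ a), ¬d is now false; a must hold, so a = True.
(¬a ∨ c): since a = True, the clause reduces to (c). c = True.
(¬b ∨ ¬c) with c = True leaves only ¬b, so b = False.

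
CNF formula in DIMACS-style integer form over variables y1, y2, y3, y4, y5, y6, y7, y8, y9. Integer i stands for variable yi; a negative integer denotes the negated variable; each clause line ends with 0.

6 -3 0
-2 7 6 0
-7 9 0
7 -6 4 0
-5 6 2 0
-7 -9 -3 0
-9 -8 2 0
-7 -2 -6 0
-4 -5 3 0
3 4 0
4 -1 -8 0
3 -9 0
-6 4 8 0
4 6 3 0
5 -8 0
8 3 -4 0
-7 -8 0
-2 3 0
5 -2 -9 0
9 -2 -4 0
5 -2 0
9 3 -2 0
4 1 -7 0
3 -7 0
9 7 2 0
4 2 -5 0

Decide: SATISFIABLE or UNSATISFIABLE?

SATISFIABLE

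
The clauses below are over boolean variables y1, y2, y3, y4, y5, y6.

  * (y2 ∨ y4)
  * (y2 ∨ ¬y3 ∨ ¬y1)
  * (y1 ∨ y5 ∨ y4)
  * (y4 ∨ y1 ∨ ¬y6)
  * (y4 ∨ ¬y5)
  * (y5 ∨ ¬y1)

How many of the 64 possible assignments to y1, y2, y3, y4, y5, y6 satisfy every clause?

22

Split on y1, then y4.
  y1=T, y4=T: y6 free; 3 ways for (y2,y3,y5) × 2^1 = 6.
  y1=T, y4=F: a clause becomes empty — 0.
  y1=F, y4=T: y2, y3, y5, y6 free → 2^4 = 16.
  y1=F, y4=F: a clause becomes empty — 0.
Total: 6 + 0 + 16 + 0 = 22.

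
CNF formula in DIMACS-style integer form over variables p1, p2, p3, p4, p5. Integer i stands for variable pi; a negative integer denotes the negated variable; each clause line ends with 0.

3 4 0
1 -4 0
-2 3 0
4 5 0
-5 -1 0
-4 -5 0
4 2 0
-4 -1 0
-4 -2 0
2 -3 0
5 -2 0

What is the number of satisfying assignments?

1

Satisfying assignments:
  p1=0 p2=1 p3=1 p4=0 p5=1
Count: 1.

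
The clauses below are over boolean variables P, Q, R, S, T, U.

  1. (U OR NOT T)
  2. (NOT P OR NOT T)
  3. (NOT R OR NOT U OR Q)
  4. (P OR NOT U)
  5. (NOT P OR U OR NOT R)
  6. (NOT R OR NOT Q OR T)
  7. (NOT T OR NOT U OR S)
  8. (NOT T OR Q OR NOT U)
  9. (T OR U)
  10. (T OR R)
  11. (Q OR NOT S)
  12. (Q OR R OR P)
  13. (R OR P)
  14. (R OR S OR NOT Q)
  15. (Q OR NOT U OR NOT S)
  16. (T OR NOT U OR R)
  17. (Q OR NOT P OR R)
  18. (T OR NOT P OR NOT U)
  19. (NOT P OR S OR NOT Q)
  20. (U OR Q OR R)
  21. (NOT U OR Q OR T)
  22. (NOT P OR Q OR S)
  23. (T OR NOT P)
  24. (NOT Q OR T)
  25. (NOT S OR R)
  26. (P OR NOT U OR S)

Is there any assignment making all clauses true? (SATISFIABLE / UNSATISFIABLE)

UNSATISFIABLE

Q = True:
  propagation gives T=True, U=True, P=False; an empty clause results — contradiction.
Q = False:
  propagation gives S=False, P=False, U=False, T=False; an empty clause results — contradiction.
Every branch closes, so no satisfying assignment exists.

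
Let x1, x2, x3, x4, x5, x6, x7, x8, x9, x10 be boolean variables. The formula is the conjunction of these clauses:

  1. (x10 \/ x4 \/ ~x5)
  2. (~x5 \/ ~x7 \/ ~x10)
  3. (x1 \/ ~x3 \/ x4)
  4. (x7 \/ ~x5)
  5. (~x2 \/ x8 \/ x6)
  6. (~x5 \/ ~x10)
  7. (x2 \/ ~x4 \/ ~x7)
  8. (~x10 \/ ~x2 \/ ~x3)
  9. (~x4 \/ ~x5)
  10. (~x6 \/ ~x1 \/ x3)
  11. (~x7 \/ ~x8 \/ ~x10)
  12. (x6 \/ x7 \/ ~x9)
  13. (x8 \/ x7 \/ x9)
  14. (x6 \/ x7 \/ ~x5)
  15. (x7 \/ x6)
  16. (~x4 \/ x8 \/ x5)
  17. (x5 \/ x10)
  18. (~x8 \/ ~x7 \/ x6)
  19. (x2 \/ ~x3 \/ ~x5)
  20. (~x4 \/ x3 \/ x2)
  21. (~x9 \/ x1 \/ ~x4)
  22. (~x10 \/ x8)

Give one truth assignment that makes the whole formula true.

x1 = 0, x2 = 0, x3 = 0, x4 = 0, x5 = 0, x6 = 1, x7 = 0, x8 = 1, x9 = 0, x10 = 1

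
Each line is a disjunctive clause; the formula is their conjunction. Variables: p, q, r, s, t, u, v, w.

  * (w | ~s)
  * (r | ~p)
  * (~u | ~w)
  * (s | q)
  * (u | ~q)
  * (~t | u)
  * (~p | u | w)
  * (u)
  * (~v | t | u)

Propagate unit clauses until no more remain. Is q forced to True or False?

(u) stands alone — u = True.
(~w | ~u): since u = True, the clause reduces to (~w). w = False.
(w | ~s) with w = False leaves only ~s, so s = False.
In (q | s), s is now false; q must hold, so q = True.

True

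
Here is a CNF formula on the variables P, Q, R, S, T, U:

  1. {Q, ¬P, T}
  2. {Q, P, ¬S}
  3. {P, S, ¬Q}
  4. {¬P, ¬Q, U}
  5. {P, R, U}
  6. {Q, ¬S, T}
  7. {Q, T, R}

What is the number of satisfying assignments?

27

Split on Q, then P.
  Q=T, P=T: forces U=T; R, S, T free → 2^3 = 8.
  Q=T, P=F: T free; 3 ways for (R,S,U) × 2^1 = 6.
  Q=F, P=T: forces T=T; R, S, U free → 2^3 = 8.
  Q=F, P=F: 5 of the 16 assignments to (R,S,T,U) work.
Total: 8 + 6 + 8 + 5 = 27.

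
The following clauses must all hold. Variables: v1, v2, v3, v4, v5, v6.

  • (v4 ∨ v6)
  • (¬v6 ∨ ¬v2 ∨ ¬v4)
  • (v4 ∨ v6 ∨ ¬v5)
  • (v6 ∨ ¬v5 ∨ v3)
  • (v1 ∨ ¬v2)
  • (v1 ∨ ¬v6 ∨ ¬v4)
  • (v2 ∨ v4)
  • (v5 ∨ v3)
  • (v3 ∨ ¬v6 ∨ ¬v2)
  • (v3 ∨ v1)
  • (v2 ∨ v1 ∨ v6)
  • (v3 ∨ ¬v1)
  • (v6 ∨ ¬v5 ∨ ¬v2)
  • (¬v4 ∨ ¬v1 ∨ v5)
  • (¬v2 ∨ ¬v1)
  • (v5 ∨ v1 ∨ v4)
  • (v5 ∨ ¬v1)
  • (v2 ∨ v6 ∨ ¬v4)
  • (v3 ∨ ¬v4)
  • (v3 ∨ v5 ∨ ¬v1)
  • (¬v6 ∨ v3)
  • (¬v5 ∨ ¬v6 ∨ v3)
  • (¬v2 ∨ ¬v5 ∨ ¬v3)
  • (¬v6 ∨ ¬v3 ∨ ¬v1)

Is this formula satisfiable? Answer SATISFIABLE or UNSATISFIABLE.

v6 = True:
  propagation gives v3=True, v1=False, v2=False, v4=False; an empty clause results — contradiction.
v6 = False:
  propagation gives v4=True, v2=True, v1=True; an empty clause results — contradiction.
Every branch closes, so no satisfying assignment exists.

UNSATISFIABLE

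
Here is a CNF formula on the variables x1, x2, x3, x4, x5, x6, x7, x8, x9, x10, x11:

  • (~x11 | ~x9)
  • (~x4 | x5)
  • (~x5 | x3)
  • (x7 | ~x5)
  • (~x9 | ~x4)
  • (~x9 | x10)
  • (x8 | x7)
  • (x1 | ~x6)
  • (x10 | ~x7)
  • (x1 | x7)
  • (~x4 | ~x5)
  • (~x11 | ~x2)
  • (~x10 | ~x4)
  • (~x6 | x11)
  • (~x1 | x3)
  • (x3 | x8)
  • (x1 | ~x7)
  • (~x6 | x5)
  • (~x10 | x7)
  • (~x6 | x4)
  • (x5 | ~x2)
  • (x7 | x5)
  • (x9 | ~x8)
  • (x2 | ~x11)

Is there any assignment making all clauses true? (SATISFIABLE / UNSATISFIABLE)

SATISFIABLE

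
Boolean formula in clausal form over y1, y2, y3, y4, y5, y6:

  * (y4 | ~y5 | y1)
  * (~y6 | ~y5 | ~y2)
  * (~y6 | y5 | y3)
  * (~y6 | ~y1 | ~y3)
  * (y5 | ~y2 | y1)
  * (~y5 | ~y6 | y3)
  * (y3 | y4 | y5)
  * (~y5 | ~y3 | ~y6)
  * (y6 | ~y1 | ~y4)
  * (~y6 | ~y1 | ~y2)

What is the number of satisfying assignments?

15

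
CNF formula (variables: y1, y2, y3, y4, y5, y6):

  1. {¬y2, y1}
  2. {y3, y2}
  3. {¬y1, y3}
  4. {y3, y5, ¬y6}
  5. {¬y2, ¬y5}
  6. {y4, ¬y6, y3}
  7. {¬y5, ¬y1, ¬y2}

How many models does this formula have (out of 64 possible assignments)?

Split on y2, then y3.
  y2=T, y3=T: remaining (y1,y4,y5,y6) ∈ {(T,F,F,F); (T,F,F,T); (T,T,F,F); (T,T,F,T)} — 4.
  y2=T, y3=F: a clause becomes empty — 0.
  y2=F, y3=T: y1, y4, y5, y6 free → 2^4 = 16.
  y2=F, y3=F: a clause becomes empty — 0.
Total: 4 + 0 + 16 + 0 = 20.

20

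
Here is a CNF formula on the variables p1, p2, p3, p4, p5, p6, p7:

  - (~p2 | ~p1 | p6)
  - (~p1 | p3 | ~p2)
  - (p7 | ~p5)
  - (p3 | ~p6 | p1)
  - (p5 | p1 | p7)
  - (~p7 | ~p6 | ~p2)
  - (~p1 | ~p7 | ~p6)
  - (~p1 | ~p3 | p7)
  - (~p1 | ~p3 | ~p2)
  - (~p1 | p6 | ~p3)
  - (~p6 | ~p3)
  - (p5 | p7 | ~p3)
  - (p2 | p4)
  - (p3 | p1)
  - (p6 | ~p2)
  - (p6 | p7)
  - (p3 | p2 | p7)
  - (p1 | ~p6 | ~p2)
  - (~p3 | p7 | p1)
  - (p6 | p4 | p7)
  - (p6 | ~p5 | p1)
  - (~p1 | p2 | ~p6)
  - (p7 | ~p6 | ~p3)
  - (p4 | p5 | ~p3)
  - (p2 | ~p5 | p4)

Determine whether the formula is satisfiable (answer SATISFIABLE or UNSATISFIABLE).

Pure literal: p4 appears only positively; assign p4 = True.
Branch on p1: take p1 = True.
For the remaining variables, p2 = False, p3 = False, p5 = False, p6 = False, p7 = True works.
So p1 = True, p2 = False, p3 = False, p4 = True, p5 = False, p6 = False, p7 = True is a satisfying assignment.

SATISFIABLE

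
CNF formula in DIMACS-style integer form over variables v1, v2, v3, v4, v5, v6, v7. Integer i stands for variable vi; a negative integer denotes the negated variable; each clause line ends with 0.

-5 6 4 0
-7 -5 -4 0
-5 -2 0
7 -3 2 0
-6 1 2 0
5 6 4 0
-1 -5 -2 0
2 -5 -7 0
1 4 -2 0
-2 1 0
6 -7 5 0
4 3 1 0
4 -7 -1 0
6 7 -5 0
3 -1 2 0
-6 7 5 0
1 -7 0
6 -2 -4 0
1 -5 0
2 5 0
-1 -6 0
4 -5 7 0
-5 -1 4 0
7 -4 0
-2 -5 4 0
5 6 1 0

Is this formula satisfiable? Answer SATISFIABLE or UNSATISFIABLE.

UNSATISFIABLE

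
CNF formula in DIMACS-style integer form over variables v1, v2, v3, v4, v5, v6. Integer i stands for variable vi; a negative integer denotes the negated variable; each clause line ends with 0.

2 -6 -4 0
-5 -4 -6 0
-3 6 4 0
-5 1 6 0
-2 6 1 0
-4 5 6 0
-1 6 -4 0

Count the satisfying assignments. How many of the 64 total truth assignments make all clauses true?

25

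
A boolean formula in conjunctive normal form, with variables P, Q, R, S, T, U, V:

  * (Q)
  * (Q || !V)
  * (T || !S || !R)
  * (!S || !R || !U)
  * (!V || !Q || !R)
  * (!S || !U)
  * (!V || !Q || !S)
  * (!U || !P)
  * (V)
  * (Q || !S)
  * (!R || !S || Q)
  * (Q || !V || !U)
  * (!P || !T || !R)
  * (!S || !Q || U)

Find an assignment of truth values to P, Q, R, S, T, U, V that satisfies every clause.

The clause (Q) is unit: Q must be True.
(V) is a unit clause, so V = True.
The clause (!R) is unit: R must be False.
(!S) is a unit clause, so S = False.
P occurs only negated in the remaining clauses — set P = False.
U occurs only negated in the remaining clauses — set U = False.
T is now unconstrained; take T = True.

P=F  Q=T  R=F  S=F  T=T  U=F  V=T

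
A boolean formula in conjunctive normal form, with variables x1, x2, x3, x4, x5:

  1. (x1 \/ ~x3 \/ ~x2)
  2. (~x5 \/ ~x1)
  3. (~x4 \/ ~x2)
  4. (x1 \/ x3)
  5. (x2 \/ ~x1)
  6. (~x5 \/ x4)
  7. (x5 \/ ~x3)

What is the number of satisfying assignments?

Satisfying assignments:
  x1=0 x2=0 x3=1 x4=1 x5=1
  x1=1 x2=1 x3=0 x4=0 x5=0
Count: 2.

2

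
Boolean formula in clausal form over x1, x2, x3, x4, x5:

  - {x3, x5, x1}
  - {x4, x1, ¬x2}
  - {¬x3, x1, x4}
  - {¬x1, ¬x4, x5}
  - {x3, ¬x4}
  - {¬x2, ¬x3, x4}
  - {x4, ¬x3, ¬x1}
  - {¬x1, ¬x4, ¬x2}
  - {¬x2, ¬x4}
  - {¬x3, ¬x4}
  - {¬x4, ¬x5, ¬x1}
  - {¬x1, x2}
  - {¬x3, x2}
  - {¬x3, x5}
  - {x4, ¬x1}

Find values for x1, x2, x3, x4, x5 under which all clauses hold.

x1=False, x2=False, x3=False, x4=False, x5=True

Set x1 = False and propagate.
For the remaining variables, x2 = False, x3 = False, x4 = False, x5 = True works.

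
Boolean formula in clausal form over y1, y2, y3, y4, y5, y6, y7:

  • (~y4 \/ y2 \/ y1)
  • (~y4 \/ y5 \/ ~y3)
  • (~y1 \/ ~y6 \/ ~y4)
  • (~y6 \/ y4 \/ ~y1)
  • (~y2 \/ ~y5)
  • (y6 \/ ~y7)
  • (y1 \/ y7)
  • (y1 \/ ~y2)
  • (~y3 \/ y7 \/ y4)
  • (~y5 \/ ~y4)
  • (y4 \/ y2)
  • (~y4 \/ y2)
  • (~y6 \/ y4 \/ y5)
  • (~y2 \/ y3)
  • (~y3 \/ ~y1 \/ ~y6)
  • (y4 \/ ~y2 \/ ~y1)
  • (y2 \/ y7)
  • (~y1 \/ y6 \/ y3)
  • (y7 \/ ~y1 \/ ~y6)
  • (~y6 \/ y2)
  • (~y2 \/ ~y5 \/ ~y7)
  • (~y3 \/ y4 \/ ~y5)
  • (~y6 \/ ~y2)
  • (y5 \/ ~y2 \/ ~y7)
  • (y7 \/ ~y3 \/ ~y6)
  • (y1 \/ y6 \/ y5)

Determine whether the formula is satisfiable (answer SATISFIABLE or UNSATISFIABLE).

UNSATISFIABLE

y2 = True:
  propagation gives y5=False, y1=True, y3=True, y4=False; an empty clause results — contradiction.
y2 = False:
  propagation gives y4=True; an empty clause results — contradiction.
Every branch closes, so no satisfying assignment exists.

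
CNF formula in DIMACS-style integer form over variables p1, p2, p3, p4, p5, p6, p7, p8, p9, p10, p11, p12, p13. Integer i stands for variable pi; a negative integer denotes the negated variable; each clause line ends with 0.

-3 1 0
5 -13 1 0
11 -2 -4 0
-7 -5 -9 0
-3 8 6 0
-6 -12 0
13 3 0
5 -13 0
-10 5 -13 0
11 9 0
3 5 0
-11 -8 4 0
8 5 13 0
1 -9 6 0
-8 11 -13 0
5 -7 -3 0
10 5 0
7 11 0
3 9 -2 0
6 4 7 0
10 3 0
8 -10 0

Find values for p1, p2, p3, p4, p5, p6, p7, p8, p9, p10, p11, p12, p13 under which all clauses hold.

p1 occurs only positively in the remaining clauses — set p1 = True.
Try p2 = True.
For the remaining variables, p3 = False, p4 = True, p5 = True, p6 = False, p7 = False, p8 = True, p9 = True, p10 = True, p11 = True, p12 = True, p13 = True works.

p1=T  p2=T  p3=F  p4=T  p5=T  p6=F  p7=F  p8=T  p9=T  p10=T  p11=T  p12=T  p13=T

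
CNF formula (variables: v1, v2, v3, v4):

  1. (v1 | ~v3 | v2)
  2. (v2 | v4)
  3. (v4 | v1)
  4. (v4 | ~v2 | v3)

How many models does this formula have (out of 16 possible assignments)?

8

Case analysis on v2 and v4:
  v2=T, v4=T: remaining (v1,v3) ∈ {(F,F); (F,T); (T,F); (T,T)} — 4.
  v2=T, v4=F: remaining (v1,v3) ∈ {(T,T)} — 1.
  v2=F, v4=T: remaining (v1,v3) ∈ {(F,F); (T,F); (T,T)} — 3.
  v2=F, v4=F: a clause becomes empty — 0.
Total: 4 + 1 + 3 + 0 = 8.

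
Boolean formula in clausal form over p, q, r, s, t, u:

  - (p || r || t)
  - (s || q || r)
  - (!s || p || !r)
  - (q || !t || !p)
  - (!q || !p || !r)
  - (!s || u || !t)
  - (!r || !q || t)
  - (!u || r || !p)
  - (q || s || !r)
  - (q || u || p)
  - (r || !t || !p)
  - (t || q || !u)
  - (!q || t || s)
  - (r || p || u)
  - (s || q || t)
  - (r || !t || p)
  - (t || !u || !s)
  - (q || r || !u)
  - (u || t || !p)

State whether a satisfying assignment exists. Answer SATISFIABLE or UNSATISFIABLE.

SATISFIABLE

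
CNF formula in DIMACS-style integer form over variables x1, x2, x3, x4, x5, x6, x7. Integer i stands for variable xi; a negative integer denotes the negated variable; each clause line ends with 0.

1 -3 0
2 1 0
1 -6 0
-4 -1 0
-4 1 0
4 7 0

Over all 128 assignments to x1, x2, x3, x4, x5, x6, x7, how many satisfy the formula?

18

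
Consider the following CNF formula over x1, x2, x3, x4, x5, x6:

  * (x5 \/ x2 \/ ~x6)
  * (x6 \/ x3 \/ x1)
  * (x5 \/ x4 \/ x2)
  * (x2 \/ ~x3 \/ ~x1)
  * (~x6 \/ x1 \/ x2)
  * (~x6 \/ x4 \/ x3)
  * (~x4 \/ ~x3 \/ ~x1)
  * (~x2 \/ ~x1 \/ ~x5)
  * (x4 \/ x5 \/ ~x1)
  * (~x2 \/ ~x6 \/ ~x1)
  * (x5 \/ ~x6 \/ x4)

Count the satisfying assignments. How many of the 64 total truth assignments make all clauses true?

17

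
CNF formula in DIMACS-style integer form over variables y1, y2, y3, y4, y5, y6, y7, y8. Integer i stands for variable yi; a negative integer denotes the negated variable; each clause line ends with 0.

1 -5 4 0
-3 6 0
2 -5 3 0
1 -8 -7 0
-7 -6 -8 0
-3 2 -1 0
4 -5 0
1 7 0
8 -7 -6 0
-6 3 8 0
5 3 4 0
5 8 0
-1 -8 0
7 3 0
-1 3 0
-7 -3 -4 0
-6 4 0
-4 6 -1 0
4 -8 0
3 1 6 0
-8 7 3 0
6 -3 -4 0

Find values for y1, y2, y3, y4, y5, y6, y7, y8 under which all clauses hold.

y1 = T, y2 = T, y3 = T, y4 = T, y5 = T, y6 = T, y7 = F, y8 = F

Check each clause:
  1. (y4 ∨ ¬y5 ∨ y1) — y1 is true.
  2. (y6 ∨ ¬y3) — y6 is true.
  3. (¬y5 ∨ y2 ∨ y3) — y3 is true.
  4. (¬y7 ∨ ¬y8 ∨ y1) — ¬y8 is true.
  5. (¬y6 ∨ ¬y8 ∨ ¬y7) — ¬y8 is true.
  6. (y2 ∨ ¬y3 ∨ ¬y1) — y2 is true.
  7. (y4 ∨ ¬y5) — y4 is true.
  8. (y7 ∨ y1) — y1 is true.
  9. (¬y7 ∨ ¬y6 ∨ y8) — ¬y7 is true.
  10. (y3 ∨ ¬y6 ∨ y8) — y3 is true.
  11. (y4 ∨ y5 ∨ y3) — y3 is true.
  12. (y8 ∨ y5) — y5 is true.
  13. (¬y8 ∨ ¬y1) — ¬y8 is true.
  14. (y7 ∨ y3) — y3 is true.
  15. (¬y1 ∨ y3) — y3 is true.
  16. (¬y4 ∨ ¬y7 ∨ ¬y3) — ¬y7 is true.
  17. (¬y6 ∨ y4) — y4 is true.
  18. (y6 ∨ ¬y4 ∨ ¬y1) — y6 is true.
  19. (¬y8 ∨ y4) — ¬y8 is true.
  20. (y3 ∨ y6 ∨ y1) — y1 is true.
  21. (y3 ∨ y7 ∨ ¬y8) — ¬y8 is true.
  22. (y6 ∨ ¬y3 ∨ ¬y4) — y6 is true.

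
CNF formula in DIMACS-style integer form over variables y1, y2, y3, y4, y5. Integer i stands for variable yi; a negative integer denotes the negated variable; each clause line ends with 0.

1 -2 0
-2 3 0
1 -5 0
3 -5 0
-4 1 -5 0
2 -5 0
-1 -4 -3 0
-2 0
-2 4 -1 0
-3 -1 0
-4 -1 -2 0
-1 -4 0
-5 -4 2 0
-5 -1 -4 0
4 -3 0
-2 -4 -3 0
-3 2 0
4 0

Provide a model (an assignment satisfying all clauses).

y1 = False, y2 = False, y3 = False, y4 = True, y5 = False

The clause (¬y2) is unit: y2 must be False.
(¬y5) is a unit clause, so y5 = False.
(¬y3) is a unit clause, so y3 = False.
(y4) is a unit clause, so y4 = True.
Unit propagation: (¬y1) forces y1 = False.
Every clause has at least one true literal under this assignment.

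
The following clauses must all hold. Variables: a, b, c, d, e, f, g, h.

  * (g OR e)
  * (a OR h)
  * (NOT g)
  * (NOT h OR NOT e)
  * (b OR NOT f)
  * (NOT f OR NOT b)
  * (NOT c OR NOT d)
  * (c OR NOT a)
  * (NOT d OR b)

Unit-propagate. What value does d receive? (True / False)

False

Unit clause (NOT g) sets g = False.
(e OR g): since g = False, the clause reduces to (e). e = True.
In (NOT h OR NOT e), NOT e is now false; NOT h must hold, so h = False.
From (h OR a) and h = False: a = True.
In (NOT a OR c), NOT a is now false; c must hold, so c = True.
(NOT c OR NOT d): since c = True, the clause reduces to (NOT d). d = False.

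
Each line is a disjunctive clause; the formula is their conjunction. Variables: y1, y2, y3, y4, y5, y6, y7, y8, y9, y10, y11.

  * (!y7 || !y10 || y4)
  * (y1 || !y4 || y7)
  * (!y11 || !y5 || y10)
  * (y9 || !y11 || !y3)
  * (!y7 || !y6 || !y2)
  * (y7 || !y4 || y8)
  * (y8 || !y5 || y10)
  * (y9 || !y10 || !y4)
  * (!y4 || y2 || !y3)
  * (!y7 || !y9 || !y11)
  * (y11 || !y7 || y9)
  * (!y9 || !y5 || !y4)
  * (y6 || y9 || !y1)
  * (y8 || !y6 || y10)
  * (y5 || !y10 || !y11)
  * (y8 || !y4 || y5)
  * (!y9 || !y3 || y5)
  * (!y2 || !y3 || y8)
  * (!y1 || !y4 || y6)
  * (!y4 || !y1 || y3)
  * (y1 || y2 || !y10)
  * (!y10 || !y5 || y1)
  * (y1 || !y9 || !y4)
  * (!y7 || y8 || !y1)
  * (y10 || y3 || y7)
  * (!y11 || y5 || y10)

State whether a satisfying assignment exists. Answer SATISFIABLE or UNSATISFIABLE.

Pure literal: y8 appears only positively; assign y8 = True.
Set y1 = True and propagate.
Try y2 = True.
Try y3 = False.
  then y4 is forced to False.
The remaining clauses are satisfied by y5 = True, y6 = True, y7 = False, y9 = True, y10 = True, y11 = True.
So y1=True, y2=True, y3=False, y4=False, y5=True, y6=True, y7=False, y8=True, y9=True, y10=True, y11=True is a satisfying assignment.

SATISFIABLE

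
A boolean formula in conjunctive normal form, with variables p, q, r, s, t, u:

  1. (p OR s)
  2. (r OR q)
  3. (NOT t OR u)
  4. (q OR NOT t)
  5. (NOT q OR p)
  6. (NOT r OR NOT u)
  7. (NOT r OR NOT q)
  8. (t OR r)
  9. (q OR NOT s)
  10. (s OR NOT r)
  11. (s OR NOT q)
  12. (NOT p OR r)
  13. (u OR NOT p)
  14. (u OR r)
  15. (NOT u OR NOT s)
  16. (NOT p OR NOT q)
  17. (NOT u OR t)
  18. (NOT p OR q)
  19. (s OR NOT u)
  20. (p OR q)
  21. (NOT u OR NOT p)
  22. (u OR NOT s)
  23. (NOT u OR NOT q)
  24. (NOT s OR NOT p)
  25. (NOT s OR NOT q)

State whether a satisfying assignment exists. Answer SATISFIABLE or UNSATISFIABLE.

q = True:
  propagation gives p=True; an empty clause results — contradiction.
q = False:
  propagation gives r=True, t=False, u=False, s=False; an empty clause results — contradiction.
Every branch closes, so no satisfying assignment exists.

UNSATISFIABLE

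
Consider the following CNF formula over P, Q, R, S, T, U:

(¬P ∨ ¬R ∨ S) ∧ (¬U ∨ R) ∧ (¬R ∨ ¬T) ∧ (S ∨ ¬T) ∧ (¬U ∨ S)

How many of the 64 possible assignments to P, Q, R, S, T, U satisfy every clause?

22

Split on R, then S.
  R=T, S=T: forces T=F; P, Q, U free → 2^3 = 8.
  R=T, S=F: remaining (P,Q,T,U) ∈ {(F,F,F,F); (F,T,F,F)} — 2.
  R=F, S=T: forces U=F; P, Q, T free → 2^3 = 8.
  R=F, S=F: remaining (P,Q,T,U) ∈ {(F,F,F,F); (F,T,F,F); (T,F,F,F); (T,T,F,F)} — 4.
Total: 8 + 2 + 8 + 4 = 22.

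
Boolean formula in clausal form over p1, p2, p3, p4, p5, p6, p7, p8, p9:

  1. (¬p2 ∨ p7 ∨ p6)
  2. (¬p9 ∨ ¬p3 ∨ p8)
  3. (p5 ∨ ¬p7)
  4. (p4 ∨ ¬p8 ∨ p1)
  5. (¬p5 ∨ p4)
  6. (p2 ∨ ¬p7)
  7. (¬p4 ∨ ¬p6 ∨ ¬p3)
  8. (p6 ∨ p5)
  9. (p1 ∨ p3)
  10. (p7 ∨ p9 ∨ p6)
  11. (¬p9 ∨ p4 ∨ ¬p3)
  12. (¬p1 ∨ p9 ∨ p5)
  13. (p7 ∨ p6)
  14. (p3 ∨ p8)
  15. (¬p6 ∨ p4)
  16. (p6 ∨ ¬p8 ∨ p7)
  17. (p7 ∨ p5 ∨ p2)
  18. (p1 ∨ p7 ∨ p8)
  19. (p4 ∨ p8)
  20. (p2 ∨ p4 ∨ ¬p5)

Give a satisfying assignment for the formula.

p1=1, p2=1, p3=0, p4=1, p5=0, p6=1, p7=0, p8=1, p9=1

Branch on p1: take p1 = True.
Set p2 = True and propagate.
For the remaining variables, p3 = False, p4 = True, p5 = False, p6 = True, p7 = False, p8 = True, p9 = True works.
Every clause has at least one true literal under this assignment.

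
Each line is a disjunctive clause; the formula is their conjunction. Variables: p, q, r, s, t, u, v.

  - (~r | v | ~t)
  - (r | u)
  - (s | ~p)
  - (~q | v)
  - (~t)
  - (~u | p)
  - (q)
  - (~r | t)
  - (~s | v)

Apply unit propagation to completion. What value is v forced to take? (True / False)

True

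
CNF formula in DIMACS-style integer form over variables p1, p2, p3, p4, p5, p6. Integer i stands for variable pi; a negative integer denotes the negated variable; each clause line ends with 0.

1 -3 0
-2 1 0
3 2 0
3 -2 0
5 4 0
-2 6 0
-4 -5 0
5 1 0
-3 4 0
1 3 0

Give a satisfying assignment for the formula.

p1 = True, p2 = True, p3 = True, p4 = True, p5 = False, p6 = True

Check each clause:
  1. (p1 || !p3) — p1 is true.
  2. (!p2 || p1) — p1 is true.
  3. (p2 || p3) — p2 is true.
  4. (!p2 || p3) — p3 is true.
  5. (p4 || p5) — p4 is true.
  6. (p6 || !p2) — p6 is true.
  7. (!p5 || !p4) — !p5 is true.
  8. (p5 || p1) — p1 is true.
  9. (!p3 || p4) — p4 is true.
  10. (p3 || p1) — p1 is true.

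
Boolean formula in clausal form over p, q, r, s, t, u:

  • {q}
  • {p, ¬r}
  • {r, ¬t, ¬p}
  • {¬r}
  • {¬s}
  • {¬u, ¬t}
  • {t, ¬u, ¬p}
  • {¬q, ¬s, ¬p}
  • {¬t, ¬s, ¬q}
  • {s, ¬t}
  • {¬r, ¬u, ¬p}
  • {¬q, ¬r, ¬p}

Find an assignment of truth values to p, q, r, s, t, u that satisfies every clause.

p = False  q = True  r = False  s = False  t = False  u = False

Check each clause:
  1. {q} — q is true.
  2. {¬r, p} — ¬r is true.
  3. {¬t, r, ¬p} — ¬p is true.
  4. {¬r} — ¬r is true.
  5. {¬s} — ¬s is true.
  6. {¬t, ¬u} — ¬u is true.
  7. {t, ¬p, ¬u} — ¬u is true.
  8. {¬q, ¬p, ¬s} — ¬s is true.
  9. {¬q, ¬s, ¬t} — ¬t is true.
  10. {¬t, s} — ¬t is true.
  11. {¬r, ¬p, ¬u} — ¬u is true.
  12. {¬p, ¬q, ¬r} — ¬r is true.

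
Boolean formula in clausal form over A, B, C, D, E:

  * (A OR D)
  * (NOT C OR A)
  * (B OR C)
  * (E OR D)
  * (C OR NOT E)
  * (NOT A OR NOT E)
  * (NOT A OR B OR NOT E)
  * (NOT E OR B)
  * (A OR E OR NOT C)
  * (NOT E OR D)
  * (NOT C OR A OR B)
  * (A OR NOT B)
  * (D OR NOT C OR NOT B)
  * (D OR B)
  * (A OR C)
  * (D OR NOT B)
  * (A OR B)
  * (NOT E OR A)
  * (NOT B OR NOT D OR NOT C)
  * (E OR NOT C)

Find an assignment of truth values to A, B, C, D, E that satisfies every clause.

A=T, B=T, C=F, D=T, E=F

Branch on A: take A = True.
  then E is forced to False.
  then D is forced to True.
  then C is forced to False.
  then B is forced to True.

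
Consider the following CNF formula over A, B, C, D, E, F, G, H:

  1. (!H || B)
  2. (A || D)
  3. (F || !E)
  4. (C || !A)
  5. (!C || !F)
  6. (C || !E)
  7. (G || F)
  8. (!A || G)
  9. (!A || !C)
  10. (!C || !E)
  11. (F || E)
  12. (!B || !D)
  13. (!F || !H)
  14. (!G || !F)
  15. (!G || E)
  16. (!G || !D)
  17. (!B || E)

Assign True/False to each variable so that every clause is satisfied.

A=F, B=F, C=F, D=T, E=F, F=T, G=F, H=F

Check each clause:
  1. (!H || B) — !H is true.
  2. (D || A) — D is true.
  3. (F || !E) — !E is true.
  4. (!A || C) — !A is true.
  5. (!F || !C) — !C is true.
  6. (C || !E) — !E is true.
  7. (F || G) — F is true.
  8. (G || !A) — !A is true.
  9. (!A || !C) — !C is true.
  10. (!E || !C) — !E is true.
  11. (F || E) — F is true.
  12. (!B || !D) — !B is true.
  13. (!H || !F) — !H is true.
  14. (!F || !G) — !G is true.
  15. (!G || E) — !G is true.
  16. (!G || !D) — !G is true.
  17. (!B || E) — !B is true.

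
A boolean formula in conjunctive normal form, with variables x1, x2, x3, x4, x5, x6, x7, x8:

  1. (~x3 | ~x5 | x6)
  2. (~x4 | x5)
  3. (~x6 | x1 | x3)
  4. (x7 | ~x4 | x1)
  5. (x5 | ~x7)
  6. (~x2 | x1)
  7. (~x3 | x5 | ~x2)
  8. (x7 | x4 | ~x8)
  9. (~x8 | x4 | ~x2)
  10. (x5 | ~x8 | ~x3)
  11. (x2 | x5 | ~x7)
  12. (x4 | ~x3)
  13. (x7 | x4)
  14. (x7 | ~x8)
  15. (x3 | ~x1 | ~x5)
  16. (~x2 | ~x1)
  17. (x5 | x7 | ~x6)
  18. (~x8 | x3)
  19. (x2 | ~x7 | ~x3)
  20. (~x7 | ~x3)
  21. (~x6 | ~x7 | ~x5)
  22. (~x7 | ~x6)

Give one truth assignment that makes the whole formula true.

x1=False, x2=False, x3=False, x4=True, x5=True, x6=False, x7=True, x8=False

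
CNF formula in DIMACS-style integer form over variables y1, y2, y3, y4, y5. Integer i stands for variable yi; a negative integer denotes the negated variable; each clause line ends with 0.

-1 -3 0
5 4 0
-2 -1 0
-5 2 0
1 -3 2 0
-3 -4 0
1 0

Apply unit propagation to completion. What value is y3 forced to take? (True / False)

False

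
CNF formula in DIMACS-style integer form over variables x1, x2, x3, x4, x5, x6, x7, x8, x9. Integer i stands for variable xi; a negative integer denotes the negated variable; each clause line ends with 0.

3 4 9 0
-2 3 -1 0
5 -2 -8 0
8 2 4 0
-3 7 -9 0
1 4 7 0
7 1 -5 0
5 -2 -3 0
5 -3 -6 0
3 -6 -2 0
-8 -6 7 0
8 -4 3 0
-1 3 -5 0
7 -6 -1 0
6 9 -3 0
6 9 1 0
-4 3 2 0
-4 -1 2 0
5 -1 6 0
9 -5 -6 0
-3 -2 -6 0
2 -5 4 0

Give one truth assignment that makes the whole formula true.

x1=0  x2=0  x3=0  x4=0  x5=0  x6=1  x7=1  x8=1  x9=1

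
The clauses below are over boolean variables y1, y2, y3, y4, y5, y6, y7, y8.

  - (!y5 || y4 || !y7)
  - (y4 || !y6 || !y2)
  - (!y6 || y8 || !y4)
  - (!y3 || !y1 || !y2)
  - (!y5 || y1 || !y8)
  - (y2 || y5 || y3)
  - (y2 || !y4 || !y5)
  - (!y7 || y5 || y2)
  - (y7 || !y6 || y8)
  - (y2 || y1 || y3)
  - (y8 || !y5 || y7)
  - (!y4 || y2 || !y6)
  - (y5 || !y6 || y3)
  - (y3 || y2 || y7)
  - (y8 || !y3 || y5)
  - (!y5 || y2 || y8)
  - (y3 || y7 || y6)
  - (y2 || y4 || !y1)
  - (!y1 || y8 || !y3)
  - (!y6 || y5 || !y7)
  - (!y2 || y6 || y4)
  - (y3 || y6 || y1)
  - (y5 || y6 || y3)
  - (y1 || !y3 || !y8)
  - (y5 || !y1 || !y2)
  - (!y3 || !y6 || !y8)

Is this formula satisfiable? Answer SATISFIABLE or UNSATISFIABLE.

SATISFIABLE

Branch on y1: take y1 = False.
For the remaining variables, y2 = True, y3 = True, y4 = True, y5 = True, y6 = False, y7 = True, y8 = False works.
Every clause has at least one true literal under this assignment.
So y1=0  y2=1  y3=1  y4=1  y5=1  y6=0  y7=1  y8=0 is a satisfying assignment.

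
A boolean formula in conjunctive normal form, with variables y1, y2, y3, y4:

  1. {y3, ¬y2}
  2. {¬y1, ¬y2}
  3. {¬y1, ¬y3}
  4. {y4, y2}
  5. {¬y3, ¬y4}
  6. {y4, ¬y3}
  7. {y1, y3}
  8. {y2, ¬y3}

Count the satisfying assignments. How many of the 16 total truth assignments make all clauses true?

1

Satisfying assignments:
  y1=1 y2=0 y3=0 y4=1
Count: 1.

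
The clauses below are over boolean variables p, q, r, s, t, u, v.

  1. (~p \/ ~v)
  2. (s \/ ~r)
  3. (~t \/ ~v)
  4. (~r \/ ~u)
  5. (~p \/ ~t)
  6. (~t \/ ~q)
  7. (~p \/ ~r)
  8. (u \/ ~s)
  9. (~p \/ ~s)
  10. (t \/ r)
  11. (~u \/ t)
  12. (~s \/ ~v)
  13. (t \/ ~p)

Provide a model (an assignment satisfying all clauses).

p=F, q=F, r=F, s=F, t=T, u=F, v=F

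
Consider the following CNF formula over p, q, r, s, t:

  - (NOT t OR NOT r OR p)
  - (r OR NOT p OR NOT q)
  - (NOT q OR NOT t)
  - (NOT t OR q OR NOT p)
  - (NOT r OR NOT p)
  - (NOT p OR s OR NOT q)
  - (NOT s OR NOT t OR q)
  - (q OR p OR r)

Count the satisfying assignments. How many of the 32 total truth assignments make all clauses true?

8

Split on p, then q.
  p=T, q=T: a clause becomes empty — 0.
  p=T, q=F: remaining (r,s,t) ∈ {(F,F,F); (F,T,F)} — 2.
  p=F, q=T: remaining (r,s,t) ∈ {(F,F,F); (F,T,F); (T,F,F); (T,T,F)} — 4.
  p=F, q=F: remaining (r,s,t) ∈ {(T,F,F); (T,T,F)} — 2.
Total: 0 + 2 + 4 + 2 = 8.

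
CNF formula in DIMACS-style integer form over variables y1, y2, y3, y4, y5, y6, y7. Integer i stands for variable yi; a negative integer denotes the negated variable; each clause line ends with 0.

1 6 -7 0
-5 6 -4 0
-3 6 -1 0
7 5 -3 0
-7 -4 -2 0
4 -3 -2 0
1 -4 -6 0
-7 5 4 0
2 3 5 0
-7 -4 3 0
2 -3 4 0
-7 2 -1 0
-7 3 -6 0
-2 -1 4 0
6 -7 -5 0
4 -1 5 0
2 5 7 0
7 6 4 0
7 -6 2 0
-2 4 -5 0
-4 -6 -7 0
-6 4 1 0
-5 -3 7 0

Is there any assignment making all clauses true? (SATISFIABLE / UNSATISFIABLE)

SATISFIABLE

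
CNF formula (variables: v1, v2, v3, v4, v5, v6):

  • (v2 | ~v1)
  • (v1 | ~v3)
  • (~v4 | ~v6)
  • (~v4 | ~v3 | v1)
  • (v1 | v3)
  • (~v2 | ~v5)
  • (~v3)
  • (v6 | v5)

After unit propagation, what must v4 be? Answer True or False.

(~v3) stands alone — v3 = False.
In (v3 | v1), v3 is now false; v1 must hold, so v1 = True.
(~v1 | v2) with v1 = True leaves only v2, so v2 = True.
In (~v2 | ~v5), ~v2 is now false; ~v5 must hold, so v5 = False.
(v5 | v6) with v5 = False leaves only v6, so v6 = True.
(~v6 | ~v4): since v6 = True, the clause reduces to (~v4). v4 = False.

False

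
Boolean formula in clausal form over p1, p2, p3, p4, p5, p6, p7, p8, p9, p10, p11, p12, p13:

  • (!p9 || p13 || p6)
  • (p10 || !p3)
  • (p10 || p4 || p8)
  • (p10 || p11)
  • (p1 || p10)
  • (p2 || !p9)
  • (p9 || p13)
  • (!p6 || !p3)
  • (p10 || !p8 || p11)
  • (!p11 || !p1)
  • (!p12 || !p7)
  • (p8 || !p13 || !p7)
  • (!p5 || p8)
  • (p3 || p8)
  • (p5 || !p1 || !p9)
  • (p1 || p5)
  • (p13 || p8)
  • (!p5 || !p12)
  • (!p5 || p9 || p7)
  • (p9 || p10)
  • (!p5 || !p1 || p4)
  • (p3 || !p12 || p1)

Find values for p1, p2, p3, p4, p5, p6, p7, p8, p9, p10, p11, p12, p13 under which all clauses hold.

p2 occurs only positively in the remaining clauses — set p2 = True.
Pure literal: p4 appears only positively; assign p4 = True.
Set p1 = False and propagate.
  then p10 is forced to True.
  then p5 is forced to True.
  then p8 is forced to True.
  then p12 is forced to False.
Set p3 = False and propagate.
Branch on p6: take p6 = True.
For the remaining variables, p7 = False, p9 = True, p11 = True, p13 = True works.

p1=F, p2=T, p3=F, p4=T, p5=T, p6=T, p7=F, p8=T, p9=T, p10=T, p11=T, p12=F, p13=T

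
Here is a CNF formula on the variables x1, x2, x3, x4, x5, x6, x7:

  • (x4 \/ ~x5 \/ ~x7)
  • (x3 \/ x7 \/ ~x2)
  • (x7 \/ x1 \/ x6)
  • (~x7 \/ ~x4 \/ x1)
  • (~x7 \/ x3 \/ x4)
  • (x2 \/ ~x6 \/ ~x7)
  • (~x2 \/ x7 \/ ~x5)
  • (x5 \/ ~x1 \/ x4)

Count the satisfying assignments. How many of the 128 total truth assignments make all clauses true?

39

Split on x7, then x4.
  x7=1, x4=1: x3, x5 free; 3 ways for (x1,x2,x6) × 2^2 = 12.
  x7=1, x4=0: remaining (x1,x2,x3,x5,x6) ∈ {(0,0,1,0,0); (0,1,1,0,0); (0,1,1,0,1)} — 3.
  x7=0, x4=1: 15 of the 32 assignments to (x1,x2,x3,x5,x6) work.
  x7=0, x4=0: 9 of the 32 assignments to (x1,x2,x3,x5,x6) work.
Total: 12 + 3 + 15 + 9 = 39.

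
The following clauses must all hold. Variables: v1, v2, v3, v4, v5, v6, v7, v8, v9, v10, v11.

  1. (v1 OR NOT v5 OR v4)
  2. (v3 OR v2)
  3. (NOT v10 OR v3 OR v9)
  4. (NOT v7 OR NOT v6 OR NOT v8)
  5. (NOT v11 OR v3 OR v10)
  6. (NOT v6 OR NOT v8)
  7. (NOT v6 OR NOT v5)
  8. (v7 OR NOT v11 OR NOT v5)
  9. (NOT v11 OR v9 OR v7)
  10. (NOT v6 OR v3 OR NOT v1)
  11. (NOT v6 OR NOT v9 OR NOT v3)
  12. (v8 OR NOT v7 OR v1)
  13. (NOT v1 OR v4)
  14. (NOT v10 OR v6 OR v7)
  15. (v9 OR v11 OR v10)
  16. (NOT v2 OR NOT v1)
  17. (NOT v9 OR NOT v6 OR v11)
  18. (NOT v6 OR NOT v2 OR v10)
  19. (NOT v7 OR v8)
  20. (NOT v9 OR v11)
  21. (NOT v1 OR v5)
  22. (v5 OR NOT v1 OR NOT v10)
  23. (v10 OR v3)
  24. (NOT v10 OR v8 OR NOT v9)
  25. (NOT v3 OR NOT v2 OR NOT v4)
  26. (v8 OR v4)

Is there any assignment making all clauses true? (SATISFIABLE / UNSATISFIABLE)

SATISFIABLE

Set v1 = True and propagate.
  then v4 is forced to True.
  then v2 is forced to False.
  then v3 is forced to True.
  then v5 is forced to True.
  then v6 is forced to False.
The remaining clauses are satisfied by v7 = True, v8 = True, v9 = False, v10 = True, v11 = True.
So v1 = T, v2 = F, v3 = T, v4 = T, v5 = T, v6 = F, v7 = T, v8 = T, v9 = F, v10 = T, v11 = T is a satisfying assignment.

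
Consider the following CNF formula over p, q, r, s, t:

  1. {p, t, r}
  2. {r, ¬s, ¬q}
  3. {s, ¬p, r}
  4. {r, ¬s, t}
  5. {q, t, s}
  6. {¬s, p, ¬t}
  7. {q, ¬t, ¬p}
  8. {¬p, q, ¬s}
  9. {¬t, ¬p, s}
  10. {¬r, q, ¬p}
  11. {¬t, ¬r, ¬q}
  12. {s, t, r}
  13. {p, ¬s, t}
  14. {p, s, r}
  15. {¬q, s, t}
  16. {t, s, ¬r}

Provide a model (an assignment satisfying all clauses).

Branch on p: take p = True.
The remaining clauses are satisfied by q = True, r = True, s = True, t = False.

p=True  q=True  r=True  s=True  t=False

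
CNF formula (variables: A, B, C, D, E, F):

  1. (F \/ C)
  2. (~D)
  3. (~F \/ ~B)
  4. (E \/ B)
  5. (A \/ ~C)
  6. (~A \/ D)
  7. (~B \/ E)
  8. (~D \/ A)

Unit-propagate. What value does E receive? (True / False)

True

Unit clause (~D) sets D = False.
(D \/ ~A) with D = False leaves only ~A, so A = False.
In (A \/ ~C), A is now false; ~C must hold, so C = False.
In (F \/ C), C is now false; F must hold, so F = True.
(~B \/ ~F) with F = True leaves only ~B, so B = False.
In (B \/ E), B is now false; E must hold, so E = True.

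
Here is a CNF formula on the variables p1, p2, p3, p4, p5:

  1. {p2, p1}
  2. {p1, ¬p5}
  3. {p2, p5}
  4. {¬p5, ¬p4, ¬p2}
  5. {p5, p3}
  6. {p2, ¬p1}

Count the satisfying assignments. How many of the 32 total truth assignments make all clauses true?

6

Satisfying assignments:
  p1=0 p2=1 p3=1 p4=0 p5=0
  p1=0 p2=1 p3=1 p4=1 p5=0
  p1=1 p2=1 p3=0 p4=0 p5=1
  p1=1 p2=1 p3=1 p4=0 p5=0
  p1=1 p2=1 p3=1 p4=0 p5=1
  p1=1 p2=1 p3=1 p4=1 p5=0
Count: 6.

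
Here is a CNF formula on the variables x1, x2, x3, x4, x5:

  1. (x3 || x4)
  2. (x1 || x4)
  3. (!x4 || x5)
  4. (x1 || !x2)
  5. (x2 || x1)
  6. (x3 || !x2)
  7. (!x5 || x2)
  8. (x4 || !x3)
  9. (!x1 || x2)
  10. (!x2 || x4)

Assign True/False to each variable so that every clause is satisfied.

Set x1 = True and propagate.
  then x2 is forced to True.
  then x3 is forced to True.
  then x4 is forced to True.
  then x5 is forced to True.
Check each clause:
  1. (x4 || x3) — x3 is true.
  2. (x4 || x1) — x1 is true.
  3. (x5 || !x4) — x5 is true.
  4. (x1 || !x2) — x1 is true.
  5. (x2 || x1) — x1 is true.
  6. (x3 || !x2) — x3 is true.
  7. (x2 || !x5) — x2 is true.
  8. (!x3 || x4) — x4 is true.
  9. (!x1 || x2) — x2 is true.
  10. (x4 || !x2) — x4 is true.

x1=True, x2=True, x3=True, x4=True, x5=True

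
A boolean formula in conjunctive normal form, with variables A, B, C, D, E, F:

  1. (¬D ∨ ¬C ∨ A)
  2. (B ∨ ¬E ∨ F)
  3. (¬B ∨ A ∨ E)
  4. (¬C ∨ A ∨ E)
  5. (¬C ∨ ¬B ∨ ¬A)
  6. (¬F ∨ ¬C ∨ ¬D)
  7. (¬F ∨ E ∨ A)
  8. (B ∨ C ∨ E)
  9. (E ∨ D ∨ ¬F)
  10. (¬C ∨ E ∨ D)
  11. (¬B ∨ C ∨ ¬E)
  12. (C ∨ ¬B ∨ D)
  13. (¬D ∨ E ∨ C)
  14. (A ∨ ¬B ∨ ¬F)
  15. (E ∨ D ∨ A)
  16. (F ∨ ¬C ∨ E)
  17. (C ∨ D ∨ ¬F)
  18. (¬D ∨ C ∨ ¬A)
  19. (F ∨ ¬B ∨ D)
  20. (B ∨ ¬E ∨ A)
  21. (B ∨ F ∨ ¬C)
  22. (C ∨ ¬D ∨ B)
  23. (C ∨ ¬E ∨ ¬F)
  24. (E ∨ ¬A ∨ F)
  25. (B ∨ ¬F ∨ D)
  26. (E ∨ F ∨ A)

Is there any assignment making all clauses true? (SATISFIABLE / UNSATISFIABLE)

UNSATISFIABLE

C = True:
  E = True:
    B = True:
      propagation gives A=False, D=False, F=False; contradiction.
    B = False:
      propagation gives F=True, D=False; contradiction.
  E = False:
    propagation gives A=True, B=False, D=True, F=False; an empty clause results — contradiction.
C = False:
  E = True:
    propagation gives B=False, F=True; an empty clause results — contradiction.
  E = False:
    propagation gives B=True, A=True, D=True; an empty clause results — contradiction.
Every branch closes, so no satisfying assignment exists.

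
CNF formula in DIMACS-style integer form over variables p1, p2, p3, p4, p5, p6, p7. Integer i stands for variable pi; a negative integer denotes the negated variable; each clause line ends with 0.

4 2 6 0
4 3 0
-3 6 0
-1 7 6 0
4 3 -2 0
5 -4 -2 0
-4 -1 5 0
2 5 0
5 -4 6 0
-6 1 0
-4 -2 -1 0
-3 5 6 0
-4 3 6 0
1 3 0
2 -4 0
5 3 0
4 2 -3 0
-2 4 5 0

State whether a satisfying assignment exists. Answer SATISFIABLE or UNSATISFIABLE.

Pure literal: p5 appears only positively; assign p5 = True.
p7 occurs only positively in the remaining clauses — set p7 = True.
Try p1 = True.
Branch on p2: take p2 = True.
  then p4 is forced to False.
  then p3 is forced to True.
  then p6 is forced to True.
Every clause has at least one true literal under this assignment.
So p1 = True, p2 = True, p3 = True, p4 = False, p5 = True, p6 = True, p7 = True is a satisfying assignment.

SATISFIABLE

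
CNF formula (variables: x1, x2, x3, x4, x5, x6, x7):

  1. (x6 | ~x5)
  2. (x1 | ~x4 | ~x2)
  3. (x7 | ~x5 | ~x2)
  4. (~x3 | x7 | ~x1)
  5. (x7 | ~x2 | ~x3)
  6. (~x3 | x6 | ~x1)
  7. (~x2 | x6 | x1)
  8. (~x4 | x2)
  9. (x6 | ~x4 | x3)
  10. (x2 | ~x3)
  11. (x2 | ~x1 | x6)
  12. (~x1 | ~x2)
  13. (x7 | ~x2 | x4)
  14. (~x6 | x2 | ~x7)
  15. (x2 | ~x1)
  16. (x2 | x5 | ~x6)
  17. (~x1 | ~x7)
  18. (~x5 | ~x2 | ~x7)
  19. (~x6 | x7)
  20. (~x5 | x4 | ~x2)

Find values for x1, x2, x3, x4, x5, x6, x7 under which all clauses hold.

x1=F  x2=T  x3=F  x4=F  x5=F  x6=T  x7=T

Try x1 = False.
The remaining clauses are satisfied by x2 = True, x3 = False, x4 = False, x5 = False, x6 = True, x7 = True.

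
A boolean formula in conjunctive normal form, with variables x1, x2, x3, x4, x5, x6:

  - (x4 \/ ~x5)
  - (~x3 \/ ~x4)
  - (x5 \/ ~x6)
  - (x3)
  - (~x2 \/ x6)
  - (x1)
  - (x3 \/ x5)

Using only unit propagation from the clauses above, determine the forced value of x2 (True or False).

False

Unit clause (x3) sets x3 = True.
(~x3 \/ ~x4): since x3 = True, the clause reduces to (~x4). x4 = False.
In (~x5 \/ x4), x4 is now false; ~x5 must hold, so x5 = False.
(x5 \/ ~x6) with x5 = False leaves only ~x6, so x6 = False.
In (x6 \/ ~x2), x6 is now false; ~x2 must hold, so x2 = False.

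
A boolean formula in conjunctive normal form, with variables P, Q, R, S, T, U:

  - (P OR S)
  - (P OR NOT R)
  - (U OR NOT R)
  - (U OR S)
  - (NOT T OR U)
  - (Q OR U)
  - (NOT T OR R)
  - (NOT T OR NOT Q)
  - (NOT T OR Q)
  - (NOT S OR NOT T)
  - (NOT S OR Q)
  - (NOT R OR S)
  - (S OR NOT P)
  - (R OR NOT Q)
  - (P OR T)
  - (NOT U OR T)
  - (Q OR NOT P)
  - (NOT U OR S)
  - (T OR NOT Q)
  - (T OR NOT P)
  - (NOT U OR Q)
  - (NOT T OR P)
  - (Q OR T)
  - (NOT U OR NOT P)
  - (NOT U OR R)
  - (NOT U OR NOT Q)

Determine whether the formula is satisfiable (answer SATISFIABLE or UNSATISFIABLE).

UNSATISFIABLE

T = True:
  propagation gives U=True, R=True, P=True; an empty clause results — contradiction.
T = False:
  propagation gives P=True; an empty clause results — contradiction.
Every branch closes, so no satisfying assignment exists.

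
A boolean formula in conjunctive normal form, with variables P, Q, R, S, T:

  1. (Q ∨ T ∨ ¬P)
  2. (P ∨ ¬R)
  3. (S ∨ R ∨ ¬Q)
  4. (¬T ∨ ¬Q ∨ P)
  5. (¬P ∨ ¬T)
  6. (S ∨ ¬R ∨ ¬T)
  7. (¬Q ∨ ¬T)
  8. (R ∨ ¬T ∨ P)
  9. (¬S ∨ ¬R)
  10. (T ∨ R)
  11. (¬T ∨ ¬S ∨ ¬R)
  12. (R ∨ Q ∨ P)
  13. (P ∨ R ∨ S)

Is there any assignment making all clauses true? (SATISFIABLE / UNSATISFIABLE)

SATISFIABLE

Branch on P: take P = True.
  then T is forced to False.
  then Q is forced to True.
  then R is forced to True.
  then S is forced to False.
So P=T  Q=T  R=T  S=F  T=F is a satisfying assignment.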